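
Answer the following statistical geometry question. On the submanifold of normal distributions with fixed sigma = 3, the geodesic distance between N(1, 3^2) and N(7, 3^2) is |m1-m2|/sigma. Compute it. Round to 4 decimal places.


On the fixed-variance normal subfamily, geodesic distance = |m1-m2|/sigma.
|1 - 7| = 6.
sigma = 3.
d = 6/3 = 2.0000

2.0000


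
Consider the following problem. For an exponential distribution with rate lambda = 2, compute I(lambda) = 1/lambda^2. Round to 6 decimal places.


Fisher information for exponential: I(lambda) = 1/lambda^2.
lambda = 2, lambda^2 = 4.
I = 1/4 = 0.250000

0.250000


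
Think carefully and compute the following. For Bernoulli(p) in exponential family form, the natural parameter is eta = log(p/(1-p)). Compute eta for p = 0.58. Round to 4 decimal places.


Natural parameter for Bernoulli: eta = log(p/(1-p)).
p = 0.58, 1-p = 0.42.
p/(1-p) = 1.380952.
eta = log(1.380952) = 0.3228

0.3228


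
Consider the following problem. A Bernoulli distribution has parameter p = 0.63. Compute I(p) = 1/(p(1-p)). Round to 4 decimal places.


For Bernoulli(p), Fisher information is I(p) = 1/(p*(1-p)).
p = 0.63, 1-p = 0.37.
p*(1-p) = 0.2331.
I(p) = 1/0.2331 = 4.2900

4.2900


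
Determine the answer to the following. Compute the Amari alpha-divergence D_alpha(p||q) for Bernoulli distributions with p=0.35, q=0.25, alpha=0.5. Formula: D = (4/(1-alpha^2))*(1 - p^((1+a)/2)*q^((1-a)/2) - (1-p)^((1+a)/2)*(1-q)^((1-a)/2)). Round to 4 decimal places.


Amari alpha-divergence:
D = (4/(1-alpha^2))*(1 - p^((1+a)/2)*q^((1-a)/2) - (1-p)^((1+a)/2)*(1-q)^((1-a)/2)).
alpha = 0.5, p = 0.35, q = 0.25.
e1 = (1+alpha)/2 = 0.75, e2 = (1-alpha)/2 = 0.25.
t1 = p^e1 * q^e2 = 0.35^0.75 * 0.25^0.25 = 0.321763.
t2 = (1-p)^e1 * (1-q)^e2 = 0.65^0.75 * 0.75^0.25 = 0.673675.
4/(1-alpha^2) = 5.333333.
D = 5.333333*(1 - 0.321763 - 0.673675) = 0.0243

0.0243


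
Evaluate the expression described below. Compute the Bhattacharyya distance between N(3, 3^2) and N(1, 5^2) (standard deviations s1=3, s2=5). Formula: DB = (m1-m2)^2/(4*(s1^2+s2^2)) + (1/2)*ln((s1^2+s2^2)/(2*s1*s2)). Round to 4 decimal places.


Bhattacharyya distance between two Gaussians:
DB = (m1-m2)^2/(4*(s1^2+s2^2)) + (1/2)*ln((s1^2+s2^2)/(2*s1*s2)).
(m1-m2)^2 = (2)^2 = 4.
s1^2+s2^2 = 9 + 25 = 34.
term1 = 4/136 = 0.029412.
term2 = 0.5*ln(34/30.0) = 0.062582.
DB = 0.029412 + 0.062582 = 0.0920

0.0920


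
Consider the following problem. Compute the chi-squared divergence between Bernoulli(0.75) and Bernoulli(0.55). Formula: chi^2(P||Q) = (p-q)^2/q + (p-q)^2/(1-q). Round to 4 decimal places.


Chi-squared divergence between Bernoulli distributions:
chi^2 = (p-q)^2/q + (p-q)^2/(1-q).
p = 0.75, q = 0.55, p-q = 0.2.
(p-q)^2 = 0.04.
term1 = 0.04/0.55 = 0.072727.
term2 = 0.04/0.45 = 0.088889.
chi^2 = 0.072727 + 0.088889 = 0.1616

0.1616


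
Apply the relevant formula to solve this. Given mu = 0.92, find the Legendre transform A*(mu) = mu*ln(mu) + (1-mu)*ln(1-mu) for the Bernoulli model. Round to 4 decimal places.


Legendre transform for Bernoulli:
A*(mu) = mu*log(mu) + (1-mu)*log(1-mu).
mu = 0.92, 1-mu = 0.08.
mu*log(mu) = 0.92*log(0.92) = -0.076711.
(1-mu)*log(1-mu) = 0.08*log(0.08) = -0.202058.
A* = -0.076711 + -0.202058 = -0.2788

-0.2788


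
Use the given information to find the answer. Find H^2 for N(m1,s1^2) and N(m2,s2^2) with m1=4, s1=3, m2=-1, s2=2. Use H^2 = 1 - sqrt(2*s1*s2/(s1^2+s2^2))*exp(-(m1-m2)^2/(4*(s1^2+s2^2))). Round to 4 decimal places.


Squared Hellinger distance for Gaussians:
H^2 = 1 - sqrt(2*s1*s2/(s1^2+s2^2)) * exp(-(m1-m2)^2/(4*(s1^2+s2^2))).
s1^2 = 9, s2^2 = 4, s1^2+s2^2 = 13.
sqrt(2*3*2/(13)) = 0.960769.
(m1-m2)^2 = (5)^2 = 25.
exp(-25/(4*13)) = exp(-0.480769) = 0.618308.
H^2 = 1 - 0.960769*0.618308 = 0.4059

0.4059


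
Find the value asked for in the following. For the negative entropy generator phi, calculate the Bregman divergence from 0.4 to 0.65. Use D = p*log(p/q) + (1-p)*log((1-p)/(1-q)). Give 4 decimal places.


Bregman divergence with negative entropy generator:
D = p*log(p/q) + (1-p)*log((1-p)/(1-q)).
p = 0.4, q = 0.65.
p*log(p/q) = 0.4*log(0.4/0.65) = -0.194203.
(1-p)*log((1-p)/(1-q)) = 0.6*log(0.6/0.35) = 0.323398.
D = -0.194203 + 0.323398 = 0.1292

0.1292


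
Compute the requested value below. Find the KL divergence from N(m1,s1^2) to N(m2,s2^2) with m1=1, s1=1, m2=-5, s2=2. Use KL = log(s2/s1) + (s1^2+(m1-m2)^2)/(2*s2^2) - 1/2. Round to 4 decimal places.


KL divergence between normal distributions:
KL = log(s2/s1) + (s1^2 + (m1-m2)^2)/(2*s2^2) - 1/2.
log(2/1) = 0.693147.
(1^2 + (1--5)^2)/(2*2^2) = (1 + 36)/8 = 4.625.
KL = 0.693147 + 4.625 - 0.5 = 4.8181

4.8181


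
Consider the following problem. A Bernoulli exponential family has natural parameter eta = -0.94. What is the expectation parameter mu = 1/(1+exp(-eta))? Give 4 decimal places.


Dual coordinate (expectation parameter) for Bernoulli:
mu = 1/(1+exp(-eta)).
eta = -0.94.
exp(-eta) = exp(0.94) = 2.559981.
mu = 1/(1+2.559981) = 0.2809

0.2809


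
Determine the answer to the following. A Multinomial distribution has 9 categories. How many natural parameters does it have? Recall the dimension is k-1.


Exponential family dimension calculation:
For Multinomial with k=9 categories, dim = k-1 = 8.

8


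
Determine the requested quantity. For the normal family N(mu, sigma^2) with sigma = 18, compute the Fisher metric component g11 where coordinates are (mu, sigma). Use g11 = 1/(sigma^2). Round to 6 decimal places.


For the 2-parameter normal family, the Fisher metric has:
  g11 = 1/sigma^2, g22 = 2/sigma^2.
sigma = 18, sigma^2 = 324.
g11 = 0.003086

0.003086


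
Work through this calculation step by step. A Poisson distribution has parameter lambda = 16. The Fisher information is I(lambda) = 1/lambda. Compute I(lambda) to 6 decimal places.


Fisher information for Poisson: I(lambda) = 1/lambda.
lambda = 16.
I(lambda) = 1/16 = 0.062500

0.062500


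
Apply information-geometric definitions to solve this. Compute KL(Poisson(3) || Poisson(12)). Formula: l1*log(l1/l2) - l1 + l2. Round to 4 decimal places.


KL divergence for Poisson:
KL = l1*log(l1/l2) - l1 + l2.
l1 = 3, l2 = 12.
log(3/12) = -1.386294.
l1*log(l1/l2) = 3 * -1.386294 = -4.158883.
KL = -4.158883 - 3 + 12 = 4.8411

4.8411


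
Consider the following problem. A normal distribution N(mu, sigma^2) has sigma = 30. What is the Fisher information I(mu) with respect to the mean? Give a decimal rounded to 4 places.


The Fisher information for the mean of a normal distribution is I(mu) = 1/sigma^2.
sigma = 30, so sigma^2 = 900.
I(mu) = 1/900 = 0.0011

0.0011


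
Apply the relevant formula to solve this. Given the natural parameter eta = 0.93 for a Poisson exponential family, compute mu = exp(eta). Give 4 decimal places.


Expectation parameter for Poisson exponential family:
mu = exp(eta).
eta = 0.93.
mu = exp(0.93) = 2.5345

2.5345


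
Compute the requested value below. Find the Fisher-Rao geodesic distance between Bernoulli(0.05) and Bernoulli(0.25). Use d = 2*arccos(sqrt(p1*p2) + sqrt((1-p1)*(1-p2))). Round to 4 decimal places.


Geodesic distance on Bernoulli manifold:
d(p1,p2) = 2*arccos(sqrt(p1*p2) + sqrt((1-p1)*(1-p2))).
sqrt(p1*p2) = sqrt(0.05*0.25) = 0.111803.
sqrt((1-p1)*(1-p2)) = sqrt(0.95*0.75) = 0.844097.
arg = 0.111803 + 0.844097 = 0.955901.
d = 2*arccos(0.955901) = 0.5962

0.5962


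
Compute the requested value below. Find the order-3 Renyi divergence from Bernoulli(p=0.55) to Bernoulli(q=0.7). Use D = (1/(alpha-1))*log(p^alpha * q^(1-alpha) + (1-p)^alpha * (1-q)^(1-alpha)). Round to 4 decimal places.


Renyi divergence of order alpha between Bernoulli distributions:
D = (1/(alpha-1))*log(p^alpha * q^(1-alpha) + (1-p)^alpha * (1-q)^(1-alpha)).
alpha = 3, p = 0.55, q = 0.7.
p^alpha * q^(1-alpha) = 0.55^3 * 0.7^-2 = 0.339541.
(1-p)^alpha * (1-q)^(1-alpha) = 0.45^3 * 0.3^-2 = 1.0125.
sum = 0.339541 + 1.0125 = 1.352041.
D = (1/2)*log(1.352041) = 0.1508

0.1508


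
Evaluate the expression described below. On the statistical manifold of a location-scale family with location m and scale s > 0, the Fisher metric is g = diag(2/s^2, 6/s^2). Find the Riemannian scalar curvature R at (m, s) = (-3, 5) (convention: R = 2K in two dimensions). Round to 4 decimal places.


The metric has the form g = (A dm^2 + B ds^2)/s^2 with A = 2, B = 6.
Substitute u = sqrt(A/B)*m: g = B*(du^2 + ds^2)/s^2, i.e. B times the
Poincare upper half-plane metric, which has constant Gaussian curvature -1.
Scaling a 2D metric by a constant c divides the Gaussian curvature by c,
so K = -1/B = -1/(6) = -0.1667 everywhere (the point (m, s) = (-3, 5) is irrelevant:
the curvature is constant).
Scalar curvature in dimension 2: R = 2K = -2/(6) = -0.3333.

-0.3333


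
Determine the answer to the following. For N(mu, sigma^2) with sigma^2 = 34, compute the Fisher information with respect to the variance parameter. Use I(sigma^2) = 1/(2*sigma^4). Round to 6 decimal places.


Fisher information for variance: I(sigma^2) = 1/(2*sigma^4).
sigma^2 = 34, so sigma^4 = 1156.
I = 1/(2*1156) = 1/2312 = 0.000433

0.000433


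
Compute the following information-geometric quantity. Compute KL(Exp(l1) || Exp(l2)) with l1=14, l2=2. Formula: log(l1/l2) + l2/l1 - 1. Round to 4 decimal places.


KL divergence for exponential family:
KL = log(l1/l2) + l2/l1 - 1.
log(14/2) = 1.94591.
2/14 = 0.142857.
KL = 1.94591 + 0.142857 - 1 = 1.0888

1.0888


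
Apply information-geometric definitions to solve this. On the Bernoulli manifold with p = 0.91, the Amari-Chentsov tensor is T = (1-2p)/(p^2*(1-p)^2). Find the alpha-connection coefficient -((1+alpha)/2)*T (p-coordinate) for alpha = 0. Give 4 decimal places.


Skewness (Amari-Chentsov) tensor: T = (1-2p)/(p^2*(1-p)^2).
p = 0.91, 1-2p = -0.82, p^2 = 0.8281, (1-p)^2 = 0.0081.
T = -0.82/(0.8281 * 0.0081) = -122.249206.
In the p-coordinate, Gamma^(alpha) = Gamma^(0) - (alpha/2)*T with Gamma^(0) = (1/2)*g'(p) = -T/2,
so Gamma^(alpha) = -((1+alpha)/2)*T.
alpha = 0, -(1+alpha)/2 = -0.5.
Gamma = -0.5 * -122.249206 = 61.1246

61.1246


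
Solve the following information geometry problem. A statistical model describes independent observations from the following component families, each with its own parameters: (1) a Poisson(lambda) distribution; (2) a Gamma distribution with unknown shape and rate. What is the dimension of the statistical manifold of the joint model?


The dimension of a statistical manifold equals the number of free
(independent) real parameters of the model. For a product of independent
blocks the parameter counts add.
- Poisson (lambda): 1.
- Gamma (shape, rate): 2.
Total = 1 + 2 = 3.
Dimension = 3

3


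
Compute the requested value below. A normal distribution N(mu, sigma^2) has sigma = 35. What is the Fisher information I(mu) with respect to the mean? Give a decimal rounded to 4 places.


The Fisher information for the mean of a normal distribution is I(mu) = 1/sigma^2.
sigma = 35, so sigma^2 = 1225.
I(mu) = 1/1225 = 0.0008

0.0008


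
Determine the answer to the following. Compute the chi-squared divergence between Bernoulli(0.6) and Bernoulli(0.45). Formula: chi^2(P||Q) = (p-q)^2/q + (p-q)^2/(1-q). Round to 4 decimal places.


Chi-squared divergence between Bernoulli distributions:
chi^2 = (p-q)^2/q + (p-q)^2/(1-q).
p = 0.6, q = 0.45, p-q = 0.15.
(p-q)^2 = 0.0225.
term1 = 0.0225/0.45 = 0.05.
term2 = 0.0225/0.55 = 0.040909.
chi^2 = 0.05 + 0.040909 = 0.0909

0.0909


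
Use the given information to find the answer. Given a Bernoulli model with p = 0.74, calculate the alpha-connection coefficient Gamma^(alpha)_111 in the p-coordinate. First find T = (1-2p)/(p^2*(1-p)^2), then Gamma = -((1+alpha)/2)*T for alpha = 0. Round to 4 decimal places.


Skewness (Amari-Chentsov) tensor: T = (1-2p)/(p^2*(1-p)^2).
p = 0.74, 1-2p = -0.48, p^2 = 0.5476, (1-p)^2 = 0.0676.
T = -0.48/(0.5476 * 0.0676) = -12.966749.
In the p-coordinate, Gamma^(alpha) = Gamma^(0) - (alpha/2)*T with Gamma^(0) = (1/2)*g'(p) = -T/2,
so Gamma^(alpha) = -((1+alpha)/2)*T.
alpha = 0, -(1+alpha)/2 = -0.5.
Gamma = -0.5 * -12.966749 = 6.4834

6.4834


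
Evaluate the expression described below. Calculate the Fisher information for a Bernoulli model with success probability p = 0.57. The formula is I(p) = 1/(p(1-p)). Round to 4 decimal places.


For Bernoulli(p), Fisher information is I(p) = 1/(p*(1-p)).
p = 0.57, 1-p = 0.43.
p*(1-p) = 0.2451.
I(p) = 1/0.2451 = 4.0800

4.0800


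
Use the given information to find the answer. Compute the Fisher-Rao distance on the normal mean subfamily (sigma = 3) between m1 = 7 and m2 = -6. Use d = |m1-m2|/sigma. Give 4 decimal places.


On the fixed-variance normal subfamily, geodesic distance = |m1-m2|/sigma.
|7 - -6| = 13.
sigma = 3.
d = 13/3 = 4.3333

4.3333


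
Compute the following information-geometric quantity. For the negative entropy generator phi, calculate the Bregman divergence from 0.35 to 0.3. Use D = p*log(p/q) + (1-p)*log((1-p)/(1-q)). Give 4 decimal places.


Bregman divergence with negative entropy generator:
D = p*log(p/q) + (1-p)*log((1-p)/(1-q)).
p = 0.35, q = 0.3.
p*log(p/q) = 0.35*log(0.35/0.3) = 0.053953.
(1-p)*log((1-p)/(1-q)) = 0.65*log(0.65/0.7) = -0.04817.
D = 0.053953 + -0.04817 = 0.0058

0.0058


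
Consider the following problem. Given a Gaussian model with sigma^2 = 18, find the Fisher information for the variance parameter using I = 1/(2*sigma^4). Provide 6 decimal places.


Fisher information for variance: I(sigma^2) = 1/(2*sigma^4).
sigma^2 = 18, so sigma^4 = 324.
I = 1/(2*324) = 1/648 = 0.001543

0.001543


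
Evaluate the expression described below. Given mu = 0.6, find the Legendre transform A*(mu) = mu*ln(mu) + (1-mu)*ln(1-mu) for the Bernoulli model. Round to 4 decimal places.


Legendre transform for Bernoulli:
A*(mu) = mu*log(mu) + (1-mu)*log(1-mu).
mu = 0.6, 1-mu = 0.4.
mu*log(mu) = 0.6*log(0.6) = -0.306495.
(1-mu)*log(1-mu) = 0.4*log(0.4) = -0.366516.
A* = -0.306495 + -0.366516 = -0.6730

-0.6730


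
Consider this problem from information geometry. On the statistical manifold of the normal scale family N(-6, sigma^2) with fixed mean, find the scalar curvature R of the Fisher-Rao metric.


This family has a single free parameter, so its statistical manifold
is 1-dimensional. The Riemann curvature tensor of any 1-dimensional
Riemannian manifold vanishes identically, so R = 0.

0


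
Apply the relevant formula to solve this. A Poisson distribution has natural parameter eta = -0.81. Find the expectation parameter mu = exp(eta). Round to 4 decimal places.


Expectation parameter for Poisson exponential family:
mu = exp(eta).
eta = -0.81.
mu = exp(-0.81) = 0.4449

0.4449


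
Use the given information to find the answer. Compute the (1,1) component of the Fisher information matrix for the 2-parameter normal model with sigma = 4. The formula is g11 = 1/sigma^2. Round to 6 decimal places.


For the 2-parameter normal family, the Fisher metric has:
  g11 = 1/sigma^2, g22 = 2/sigma^2.
sigma = 4, sigma^2 = 16.
g11 = 0.062500

0.062500


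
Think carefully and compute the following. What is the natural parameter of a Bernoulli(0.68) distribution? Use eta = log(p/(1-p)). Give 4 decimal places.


Natural parameter for Bernoulli: eta = log(p/(1-p)).
p = 0.68, 1-p = 0.32.
p/(1-p) = 2.125.
eta = log(2.125) = 0.7538

0.7538


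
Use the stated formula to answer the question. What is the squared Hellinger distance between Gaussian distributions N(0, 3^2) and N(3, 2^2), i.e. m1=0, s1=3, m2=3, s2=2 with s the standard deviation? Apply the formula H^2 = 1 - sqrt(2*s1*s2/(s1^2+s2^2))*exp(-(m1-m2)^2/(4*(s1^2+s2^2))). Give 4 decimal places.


Squared Hellinger distance for Gaussians:
H^2 = 1 - sqrt(2*s1*s2/(s1^2+s2^2)) * exp(-(m1-m2)^2/(4*(s1^2+s2^2))).
s1^2 = 9, s2^2 = 4, s1^2+s2^2 = 13.
sqrt(2*3*2/(13)) = 0.960769.
(m1-m2)^2 = (-3)^2 = 9.
exp(-9/(4*13)) = exp(-0.173077) = 0.841073.
H^2 = 1 - 0.960769*0.841073 = 0.1919

0.1919


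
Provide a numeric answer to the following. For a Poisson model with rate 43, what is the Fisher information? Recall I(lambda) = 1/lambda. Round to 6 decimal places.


Fisher information for Poisson: I(lambda) = 1/lambda.
lambda = 43.
I(lambda) = 1/43 = 0.023256

0.023256


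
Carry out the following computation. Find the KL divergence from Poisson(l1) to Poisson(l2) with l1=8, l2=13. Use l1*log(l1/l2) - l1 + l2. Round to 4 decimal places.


KL divergence for Poisson:
KL = l1*log(l1/l2) - l1 + l2.
l1 = 8, l2 = 13.
log(8/13) = -0.485508.
l1*log(l1/l2) = 8 * -0.485508 = -3.884063.
KL = -3.884063 - 8 + 13 = 1.1159

1.1159


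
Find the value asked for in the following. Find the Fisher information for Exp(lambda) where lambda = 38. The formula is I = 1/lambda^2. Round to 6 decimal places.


Fisher information for exponential: I(lambda) = 1/lambda^2.
lambda = 38, lambda^2 = 1444.
I = 1/1444 = 0.000693

0.000693


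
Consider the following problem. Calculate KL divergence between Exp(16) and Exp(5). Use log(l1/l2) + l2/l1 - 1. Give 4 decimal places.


KL divergence for exponential family:
KL = log(l1/l2) + l2/l1 - 1.
log(16/5) = 1.163151.
5/16 = 0.3125.
KL = 1.163151 + 0.3125 - 1 = 0.4757

0.4757


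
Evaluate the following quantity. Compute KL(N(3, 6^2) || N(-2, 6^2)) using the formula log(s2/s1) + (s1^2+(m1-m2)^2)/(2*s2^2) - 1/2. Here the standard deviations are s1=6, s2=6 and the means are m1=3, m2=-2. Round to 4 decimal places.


KL divergence between normal distributions:
KL = log(s2/s1) + (s1^2 + (m1-m2)^2)/(2*s2^2) - 1/2.
log(6/6) = 0.0.
(6^2 + (3--2)^2)/(2*6^2) = (36 + 25)/72 = 0.847222.
KL = 0.0 + 0.847222 - 0.5 = 0.3472

0.3472


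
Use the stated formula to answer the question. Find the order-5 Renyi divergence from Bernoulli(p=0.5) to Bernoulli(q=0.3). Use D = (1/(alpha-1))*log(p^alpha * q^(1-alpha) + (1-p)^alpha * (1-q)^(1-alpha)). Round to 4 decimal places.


Renyi divergence of order alpha between Bernoulli distributions:
D = (1/(alpha-1))*log(p^alpha * q^(1-alpha) + (1-p)^alpha * (1-q)^(1-alpha)).
alpha = 5, p = 0.5, q = 0.3.
p^alpha * q^(1-alpha) = 0.5^5 * 0.3^-4 = 3.858025.
(1-p)^alpha * (1-q)^(1-alpha) = 0.5^5 * 0.7^-4 = 0.130154.
sum = 3.858025 + 0.130154 = 3.988179.
D = (1/4)*log(3.988179) = 0.3458

0.3458


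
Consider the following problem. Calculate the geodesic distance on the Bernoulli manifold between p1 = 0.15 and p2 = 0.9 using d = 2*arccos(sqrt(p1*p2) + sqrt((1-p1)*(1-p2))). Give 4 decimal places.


Geodesic distance on Bernoulli manifold:
d(p1,p2) = 2*arccos(sqrt(p1*p2) + sqrt((1-p1)*(1-p2))).
sqrt(p1*p2) = sqrt(0.15*0.9) = 0.367423.
sqrt((1-p1)*(1-p2)) = sqrt(0.85*0.1) = 0.291548.
arg = 0.367423 + 0.291548 = 0.658971.
d = 2*arccos(0.658971) = 1.7027

1.7027


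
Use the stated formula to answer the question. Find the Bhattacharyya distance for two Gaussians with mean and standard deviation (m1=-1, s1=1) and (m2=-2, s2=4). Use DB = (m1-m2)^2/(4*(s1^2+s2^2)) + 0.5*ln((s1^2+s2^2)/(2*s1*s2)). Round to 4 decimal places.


Bhattacharyya distance between two Gaussians:
DB = (m1-m2)^2/(4*(s1^2+s2^2)) + (1/2)*ln((s1^2+s2^2)/(2*s1*s2)).
(m1-m2)^2 = (1)^2 = 1.
s1^2+s2^2 = 1 + 16 = 17.
term1 = 1/68 = 0.014706.
term2 = 0.5*ln(17/8.0) = 0.376886.
DB = 0.014706 + 0.376886 = 0.3916

0.3916


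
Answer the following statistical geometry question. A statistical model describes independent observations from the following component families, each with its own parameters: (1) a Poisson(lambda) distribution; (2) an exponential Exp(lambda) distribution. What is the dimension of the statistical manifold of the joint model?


The dimension of a statistical manifold equals the number of free
(independent) real parameters of the model. For a product of independent
blocks the parameter counts add.
- Poisson (lambda): 1.
- exponential (lambda): 1.
Total = 1 + 1 = 2.
Dimension = 2

2


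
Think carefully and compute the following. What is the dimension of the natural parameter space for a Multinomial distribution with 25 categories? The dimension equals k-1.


Exponential family dimension calculation:
For Multinomial with k=25 categories, dim = k-1 = 24.

24


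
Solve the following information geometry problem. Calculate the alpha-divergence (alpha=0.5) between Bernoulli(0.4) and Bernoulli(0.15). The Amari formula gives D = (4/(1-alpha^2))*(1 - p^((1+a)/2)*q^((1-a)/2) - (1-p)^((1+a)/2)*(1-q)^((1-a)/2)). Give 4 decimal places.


Amari alpha-divergence:
D = (4/(1-alpha^2))*(1 - p^((1+a)/2)*q^((1-a)/2) - (1-p)^((1+a)/2)*(1-q)^((1-a)/2)).
alpha = 0.5, p = 0.4, q = 0.15.
e1 = (1+alpha)/2 = 0.75, e2 = (1-alpha)/2 = 0.25.
t1 = p^e1 * q^e2 = 0.4^0.75 * 0.15^0.25 = 0.313017.
t2 = (1-p)^e1 * (1-q)^e2 = 0.6^0.75 * 0.85^0.25 = 0.654588.
4/(1-alpha^2) = 5.333333.
D = 5.333333*(1 - 0.313017 - 0.654588) = 0.1728

0.1728


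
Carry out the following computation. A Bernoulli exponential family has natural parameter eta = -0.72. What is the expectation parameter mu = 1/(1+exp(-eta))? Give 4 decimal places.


Dual coordinate (expectation parameter) for Bernoulli:
mu = 1/(1+exp(-eta)).
eta = -0.72.
exp(-eta) = exp(0.72) = 2.054433.
mu = 1/(1+2.054433) = 0.3274

0.3274


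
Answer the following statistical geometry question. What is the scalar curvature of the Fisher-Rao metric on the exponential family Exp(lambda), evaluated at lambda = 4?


This family has a single free parameter, so its statistical manifold
is 1-dimensional. The Riemann curvature tensor of any 1-dimensional
Riemannian manifold vanishes identically, so R = 0.

0


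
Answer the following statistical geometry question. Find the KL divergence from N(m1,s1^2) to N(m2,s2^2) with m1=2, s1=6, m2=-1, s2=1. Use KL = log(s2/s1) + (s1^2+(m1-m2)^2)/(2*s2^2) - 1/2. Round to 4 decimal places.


KL divergence between normal distributions:
KL = log(s2/s1) + (s1^2 + (m1-m2)^2)/(2*s2^2) - 1/2.
log(1/6) = -1.791759.
(6^2 + (2--1)^2)/(2*1^2) = (36 + 9)/2 = 22.5.
KL = -1.791759 + 22.5 - 0.5 = 20.2082

20.2082


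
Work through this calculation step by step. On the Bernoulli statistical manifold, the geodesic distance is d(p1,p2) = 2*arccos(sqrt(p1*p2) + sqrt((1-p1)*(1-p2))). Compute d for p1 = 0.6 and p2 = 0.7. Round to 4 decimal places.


Geodesic distance on Bernoulli manifold:
d(p1,p2) = 2*arccos(sqrt(p1*p2) + sqrt((1-p1)*(1-p2))).
sqrt(p1*p2) = sqrt(0.6*0.7) = 0.648074.
sqrt((1-p1)*(1-p2)) = sqrt(0.4*0.3) = 0.34641.
arg = 0.648074 + 0.34641 = 0.994484.
d = 2*arccos(0.994484) = 0.2102

0.2102


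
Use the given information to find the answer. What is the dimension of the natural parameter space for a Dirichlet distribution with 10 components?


Exponential family dimension calculation:
Dirichlet with 10 components has 10 natural parameters.

10


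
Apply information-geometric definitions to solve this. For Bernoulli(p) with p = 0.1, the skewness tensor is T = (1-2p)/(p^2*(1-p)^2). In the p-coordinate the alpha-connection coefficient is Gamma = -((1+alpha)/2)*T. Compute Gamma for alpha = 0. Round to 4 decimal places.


Skewness (Amari-Chentsov) tensor: T = (1-2p)/(p^2*(1-p)^2).
p = 0.1, 1-2p = 0.8, p^2 = 0.01, (1-p)^2 = 0.81.
T = 0.8/(0.01 * 0.81) = 98.765432.
In the p-coordinate, Gamma^(alpha) = Gamma^(0) - (alpha/2)*T with Gamma^(0) = (1/2)*g'(p) = -T/2,
so Gamma^(alpha) = -((1+alpha)/2)*T.
alpha = 0, -(1+alpha)/2 = -0.5.
Gamma = -0.5 * 98.765432 = -49.3827

-49.3827


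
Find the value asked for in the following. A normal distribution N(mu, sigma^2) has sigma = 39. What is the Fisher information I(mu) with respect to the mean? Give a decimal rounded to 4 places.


The Fisher information for the mean of a normal distribution is I(mu) = 1/sigma^2.
sigma = 39, so sigma^2 = 1521.
I(mu) = 1/1521 = 0.0007

0.0007


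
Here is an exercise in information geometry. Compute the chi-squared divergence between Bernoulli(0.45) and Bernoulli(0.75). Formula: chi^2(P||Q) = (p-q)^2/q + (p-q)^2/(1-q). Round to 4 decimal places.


Chi-squared divergence between Bernoulli distributions:
chi^2 = (p-q)^2/q + (p-q)^2/(1-q).
p = 0.45, q = 0.75, p-q = -0.3.
(p-q)^2 = 0.09.
term1 = 0.09/0.75 = 0.12.
term2 = 0.09/0.25 = 0.36.
chi^2 = 0.12 + 0.36 = 0.4800

0.4800


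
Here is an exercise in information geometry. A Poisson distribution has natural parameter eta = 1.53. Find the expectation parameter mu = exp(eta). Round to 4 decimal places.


Expectation parameter for Poisson exponential family:
mu = exp(eta).
eta = 1.53.
mu = exp(1.53) = 4.6182

4.6182


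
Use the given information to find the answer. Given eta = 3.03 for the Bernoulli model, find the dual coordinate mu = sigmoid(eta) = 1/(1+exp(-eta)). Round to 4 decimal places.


Dual coordinate (expectation parameter) for Bernoulli:
mu = 1/(1+exp(-eta)).
eta = 3.03.
exp(-eta) = exp(-3.03) = 0.048316.
mu = 1/(1+0.048316) = 0.9539

0.9539


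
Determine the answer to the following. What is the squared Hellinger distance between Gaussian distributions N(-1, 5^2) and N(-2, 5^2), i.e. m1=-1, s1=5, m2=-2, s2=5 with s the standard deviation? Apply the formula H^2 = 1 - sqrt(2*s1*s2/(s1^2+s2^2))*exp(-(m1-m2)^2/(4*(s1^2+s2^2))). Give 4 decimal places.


Squared Hellinger distance for Gaussians:
H^2 = 1 - sqrt(2*s1*s2/(s1^2+s2^2)) * exp(-(m1-m2)^2/(4*(s1^2+s2^2))).
s1^2 = 25, s2^2 = 25, s1^2+s2^2 = 50.
sqrt(2*5*5/(50)) = 1.0.
(m1-m2)^2 = (1)^2 = 1.
exp(-1/(4*50)) = exp(-0.005) = 0.995012.
H^2 = 1 - 1.0*0.995012 = 0.0050

0.0050


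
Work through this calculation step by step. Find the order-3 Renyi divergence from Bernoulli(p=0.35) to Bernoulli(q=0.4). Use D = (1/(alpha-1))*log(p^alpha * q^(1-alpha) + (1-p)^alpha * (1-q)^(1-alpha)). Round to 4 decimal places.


Renyi divergence of order alpha between Bernoulli distributions:
D = (1/(alpha-1))*log(p^alpha * q^(1-alpha) + (1-p)^alpha * (1-q)^(1-alpha)).
alpha = 3, p = 0.35, q = 0.4.
p^alpha * q^(1-alpha) = 0.35^3 * 0.4^-2 = 0.267969.
(1-p)^alpha * (1-q)^(1-alpha) = 0.65^3 * 0.6^-2 = 0.762847.
sum = 0.267969 + 0.762847 = 1.030816.
D = (1/2)*log(1.030816) = 0.0152

0.0152


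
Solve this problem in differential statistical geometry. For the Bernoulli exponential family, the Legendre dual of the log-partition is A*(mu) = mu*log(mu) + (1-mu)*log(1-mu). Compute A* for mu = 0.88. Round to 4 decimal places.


Legendre transform for Bernoulli:
A*(mu) = mu*log(mu) + (1-mu)*log(1-mu).
mu = 0.88, 1-mu = 0.12.
mu*log(mu) = 0.88*log(0.88) = -0.112493.
(1-mu)*log(1-mu) = 0.12*log(0.12) = -0.254432.
A* = -0.112493 + -0.254432 = -0.3669

-0.3669


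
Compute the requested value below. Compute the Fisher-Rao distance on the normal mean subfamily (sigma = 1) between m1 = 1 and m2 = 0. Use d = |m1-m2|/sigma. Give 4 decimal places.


On the fixed-variance normal subfamily, geodesic distance = |m1-m2|/sigma.
|1 - 0| = 1.
sigma = 1.
d = 1/1 = 1.0000

1.0000


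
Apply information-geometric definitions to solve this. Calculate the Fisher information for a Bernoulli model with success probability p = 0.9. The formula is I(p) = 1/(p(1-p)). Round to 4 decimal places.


For Bernoulli(p), Fisher information is I(p) = 1/(p*(1-p)).
p = 0.9, 1-p = 0.1.
p*(1-p) = 0.09.
I(p) = 1/0.09 = 11.1111

11.1111


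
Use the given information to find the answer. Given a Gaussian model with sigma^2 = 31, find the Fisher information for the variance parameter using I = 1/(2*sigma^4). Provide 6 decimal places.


Fisher information for variance: I(sigma^2) = 1/(2*sigma^4).
sigma^2 = 31, so sigma^4 = 961.
I = 1/(2*961) = 1/1922 = 0.000520

0.000520


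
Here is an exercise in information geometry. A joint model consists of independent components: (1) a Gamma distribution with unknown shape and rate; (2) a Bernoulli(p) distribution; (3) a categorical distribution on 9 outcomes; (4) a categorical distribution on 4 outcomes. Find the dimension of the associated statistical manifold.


The dimension of a statistical manifold equals the number of free
(independent) real parameters of the model. For a product of independent
blocks the parameter counts add.
- Gamma (shape, rate): 2.
- Bernoulli (p): 1.
- categorical on 9 outcomes (probabilities sum to 1): 9-1 = 8.
- categorical on 4 outcomes (probabilities sum to 1): 4-1 = 3.
Total = 2 + 1 + 8 + 3 = 14.
Dimension = 14

14


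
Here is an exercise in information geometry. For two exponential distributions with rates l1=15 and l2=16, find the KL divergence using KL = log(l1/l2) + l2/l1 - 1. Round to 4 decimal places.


KL divergence for exponential family:
KL = log(l1/l2) + l2/l1 - 1.
log(15/16) = -0.064539.
16/15 = 1.066667.
KL = -0.064539 + 1.066667 - 1 = 0.0021

0.0021


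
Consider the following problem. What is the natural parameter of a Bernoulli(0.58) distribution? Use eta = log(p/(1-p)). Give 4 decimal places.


Natural parameter for Bernoulli: eta = log(p/(1-p)).
p = 0.58, 1-p = 0.42.
p/(1-p) = 1.380952.
eta = log(1.380952) = 0.3228

0.3228


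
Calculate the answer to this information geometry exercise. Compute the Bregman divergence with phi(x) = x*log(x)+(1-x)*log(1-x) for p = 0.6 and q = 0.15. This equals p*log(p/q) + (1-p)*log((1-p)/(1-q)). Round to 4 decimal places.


Bregman divergence with negative entropy generator:
D = p*log(p/q) + (1-p)*log((1-p)/(1-q)).
p = 0.6, q = 0.15.
p*log(p/q) = 0.6*log(0.6/0.15) = 0.831777.
(1-p)*log((1-p)/(1-q)) = 0.4*log(0.4/0.85) = -0.301509.
D = 0.831777 + -0.301509 = 0.5303

0.5303


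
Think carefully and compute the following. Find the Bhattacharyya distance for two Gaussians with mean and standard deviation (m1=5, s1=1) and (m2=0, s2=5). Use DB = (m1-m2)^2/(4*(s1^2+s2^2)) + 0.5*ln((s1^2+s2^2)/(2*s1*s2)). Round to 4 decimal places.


Bhattacharyya distance between two Gaussians:
DB = (m1-m2)^2/(4*(s1^2+s2^2)) + (1/2)*ln((s1^2+s2^2)/(2*s1*s2)).
(m1-m2)^2 = (5)^2 = 25.
s1^2+s2^2 = 1 + 25 = 26.
term1 = 25/104 = 0.240385.
term2 = 0.5*ln(26/10.0) = 0.477756.
DB = 0.240385 + 0.477756 = 0.7181

0.7181


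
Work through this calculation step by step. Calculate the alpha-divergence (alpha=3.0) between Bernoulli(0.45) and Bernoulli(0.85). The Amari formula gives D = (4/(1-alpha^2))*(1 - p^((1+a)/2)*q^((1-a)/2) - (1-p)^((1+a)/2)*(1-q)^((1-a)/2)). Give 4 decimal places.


Amari alpha-divergence:
D = (4/(1-alpha^2))*(1 - p^((1+a)/2)*q^((1-a)/2) - (1-p)^((1+a)/2)*(1-q)^((1-a)/2)).
alpha = 3.0, p = 0.45, q = 0.85.
e1 = (1+alpha)/2 = 2.0, e2 = (1-alpha)/2 = -1.0.
t1 = p^e1 * q^e2 = 0.45^2.0 * 0.85^-1.0 = 0.238235.
t2 = (1-p)^e1 * (1-q)^e2 = 0.55^2.0 * 0.15^-1.0 = 2.016667.
4/(1-alpha^2) = -0.5.
D = -0.5*(1 - 0.238235 - 2.016667) = 0.6275

0.6275


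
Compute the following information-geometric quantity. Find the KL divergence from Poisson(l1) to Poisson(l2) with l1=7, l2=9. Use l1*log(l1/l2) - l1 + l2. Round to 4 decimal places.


KL divergence for Poisson:
KL = l1*log(l1/l2) - l1 + l2.
l1 = 7, l2 = 9.
log(7/9) = -0.251314.
l1*log(l1/l2) = 7 * -0.251314 = -1.759201.
KL = -1.759201 - 7 + 9 = 0.2408

0.2408


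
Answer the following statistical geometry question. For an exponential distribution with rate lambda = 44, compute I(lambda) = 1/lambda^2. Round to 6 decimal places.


Fisher information for exponential: I(lambda) = 1/lambda^2.
lambda = 44, lambda^2 = 1936.
I = 1/1936 = 0.000517

0.000517


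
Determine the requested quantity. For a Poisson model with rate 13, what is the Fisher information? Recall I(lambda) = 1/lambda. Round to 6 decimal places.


Fisher information for Poisson: I(lambda) = 1/lambda.
lambda = 13.
I(lambda) = 1/13 = 0.076923

0.076923


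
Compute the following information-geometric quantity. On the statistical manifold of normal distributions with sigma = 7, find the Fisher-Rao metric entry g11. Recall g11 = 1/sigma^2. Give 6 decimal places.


For the 2-parameter normal family, the Fisher metric has:
  g11 = 1/sigma^2, g22 = 2/sigma^2.
sigma = 7, sigma^2 = 49.
g11 = 0.020408

0.020408


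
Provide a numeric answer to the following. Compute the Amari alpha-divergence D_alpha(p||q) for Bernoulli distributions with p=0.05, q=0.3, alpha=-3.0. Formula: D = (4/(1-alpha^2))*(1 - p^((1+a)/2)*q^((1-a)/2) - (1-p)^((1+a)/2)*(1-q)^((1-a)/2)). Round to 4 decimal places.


Amari alpha-divergence:
D = (4/(1-alpha^2))*(1 - p^((1+a)/2)*q^((1-a)/2) - (1-p)^((1+a)/2)*(1-q)^((1-a)/2)).
alpha = -3.0, p = 0.05, q = 0.3.
e1 = (1+alpha)/2 = -1.0, e2 = (1-alpha)/2 = 2.0.
t1 = p^e1 * q^e2 = 0.05^-1.0 * 0.3^2.0 = 1.8.
t2 = (1-p)^e1 * (1-q)^e2 = 0.95^-1.0 * 0.7^2.0 = 0.515789.
4/(1-alpha^2) = -0.5.
D = -0.5*(1 - 1.8 - 0.515789) = 0.6579

0.6579


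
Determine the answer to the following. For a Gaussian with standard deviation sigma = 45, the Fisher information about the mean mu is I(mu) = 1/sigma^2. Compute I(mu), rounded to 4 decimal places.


The Fisher information for the mean of a normal distribution is I(mu) = 1/sigma^2.
sigma = 45, so sigma^2 = 2025.
I(mu) = 1/2025 = 0.0005

0.0005


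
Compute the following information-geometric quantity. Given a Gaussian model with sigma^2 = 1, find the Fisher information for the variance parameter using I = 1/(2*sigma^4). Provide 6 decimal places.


Fisher information for variance: I(sigma^2) = 1/(2*sigma^4).
sigma^2 = 1, so sigma^4 = 1.
I = 1/(2*1) = 1/2 = 0.500000

0.500000


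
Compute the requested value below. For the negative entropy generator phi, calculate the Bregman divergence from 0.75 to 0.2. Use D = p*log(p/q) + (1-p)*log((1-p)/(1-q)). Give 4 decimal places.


Bregman divergence with negative entropy generator:
D = p*log(p/q) + (1-p)*log((1-p)/(1-q)).
p = 0.75, q = 0.2.
p*log(p/q) = 0.75*log(0.75/0.2) = 0.991317.
(1-p)*log((1-p)/(1-q)) = 0.25*log(0.25/0.8) = -0.290788.
D = 0.991317 + -0.290788 = 0.7005

0.7005


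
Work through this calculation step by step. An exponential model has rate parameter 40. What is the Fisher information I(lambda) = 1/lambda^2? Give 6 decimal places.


Fisher information for exponential: I(lambda) = 1/lambda^2.
lambda = 40, lambda^2 = 1600.
I = 1/1600 = 0.000625

0.000625


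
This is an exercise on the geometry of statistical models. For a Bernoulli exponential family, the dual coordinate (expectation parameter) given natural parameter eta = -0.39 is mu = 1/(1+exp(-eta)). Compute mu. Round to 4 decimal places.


Dual coordinate (expectation parameter) for Bernoulli:
mu = 1/(1+exp(-eta)).
eta = -0.39.
exp(-eta) = exp(0.39) = 1.476981.
mu = 1/(1+1.476981) = 0.4037

0.4037


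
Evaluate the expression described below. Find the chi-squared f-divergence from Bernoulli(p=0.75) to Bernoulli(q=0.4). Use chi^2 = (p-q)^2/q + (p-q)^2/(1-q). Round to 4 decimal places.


Chi-squared divergence between Bernoulli distributions:
chi^2 = (p-q)^2/q + (p-q)^2/(1-q).
p = 0.75, q = 0.4, p-q = 0.35.
(p-q)^2 = 0.1225.
term1 = 0.1225/0.4 = 0.30625.
term2 = 0.1225/0.6 = 0.204167.
chi^2 = 0.30625 + 0.204167 = 0.5104

0.5104


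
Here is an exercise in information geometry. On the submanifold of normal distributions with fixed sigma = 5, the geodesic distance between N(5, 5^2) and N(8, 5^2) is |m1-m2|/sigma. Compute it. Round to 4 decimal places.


On the fixed-variance normal subfamily, geodesic distance = |m1-m2|/sigma.
|5 - 8| = 3.
sigma = 5.
d = 3/5 = 0.6000

0.6000


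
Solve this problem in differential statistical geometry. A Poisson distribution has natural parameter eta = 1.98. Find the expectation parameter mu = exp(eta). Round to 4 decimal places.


Expectation parameter for Poisson exponential family:
mu = exp(eta).
eta = 1.98.
mu = exp(1.98) = 7.2427

7.2427


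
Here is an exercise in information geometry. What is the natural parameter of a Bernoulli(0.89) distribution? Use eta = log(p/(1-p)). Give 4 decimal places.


Natural parameter for Bernoulli: eta = log(p/(1-p)).
p = 0.89, 1-p = 0.11.
p/(1-p) = 8.090909.
eta = log(8.090909) = 2.0907

2.0907


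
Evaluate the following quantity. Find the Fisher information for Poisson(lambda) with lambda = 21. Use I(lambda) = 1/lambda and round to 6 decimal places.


Fisher information for Poisson: I(lambda) = 1/lambda.
lambda = 21.
I(lambda) = 1/21 = 0.047619

0.047619


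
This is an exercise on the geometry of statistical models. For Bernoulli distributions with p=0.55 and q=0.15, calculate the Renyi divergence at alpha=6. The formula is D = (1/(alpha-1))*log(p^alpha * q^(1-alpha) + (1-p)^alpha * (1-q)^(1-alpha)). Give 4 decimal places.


Renyi divergence of order alpha between Bernoulli distributions:
D = (1/(alpha-1))*log(p^alpha * q^(1-alpha) + (1-p)^alpha * (1-q)^(1-alpha)).
alpha = 6, p = 0.55, q = 0.15.
p^alpha * q^(1-alpha) = 0.55^6 * 0.15^-5 = 364.518724.
(1-p)^alpha * (1-q)^(1-alpha) = 0.45^6 * 0.85^-5 = 0.018715.
sum = 364.518724 + 0.018715 = 364.537439.
D = (1/5)*log(364.537439) = 1.1797

1.1797


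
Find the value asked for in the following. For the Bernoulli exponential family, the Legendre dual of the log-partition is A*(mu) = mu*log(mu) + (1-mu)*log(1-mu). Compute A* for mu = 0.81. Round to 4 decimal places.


Legendre transform for Bernoulli:
A*(mu) = mu*log(mu) + (1-mu)*log(1-mu).
mu = 0.81, 1-mu = 0.19.
mu*log(mu) = 0.81*log(0.81) = -0.170684.
(1-mu)*log(1-mu) = 0.19*log(0.19) = -0.315539.
A* = -0.170684 + -0.315539 = -0.4862

-0.4862


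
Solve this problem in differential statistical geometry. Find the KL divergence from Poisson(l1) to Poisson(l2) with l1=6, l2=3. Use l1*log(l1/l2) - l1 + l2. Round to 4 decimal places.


KL divergence for Poisson:
KL = l1*log(l1/l2) - l1 + l2.
l1 = 6, l2 = 3.
log(6/3) = 0.693147.
l1*log(l1/l2) = 6 * 0.693147 = 4.158883.
KL = 4.158883 - 6 + 3 = 1.1589

1.1589


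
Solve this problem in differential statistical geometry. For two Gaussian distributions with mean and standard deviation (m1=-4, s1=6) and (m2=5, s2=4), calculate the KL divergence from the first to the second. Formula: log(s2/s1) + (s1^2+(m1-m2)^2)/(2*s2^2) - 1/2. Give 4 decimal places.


KL divergence between normal distributions:
KL = log(s2/s1) + (s1^2 + (m1-m2)^2)/(2*s2^2) - 1/2.
log(4/6) = -0.405465.
(6^2 + (-4-5)^2)/(2*4^2) = (36 + 81)/32 = 3.65625.
KL = -0.405465 + 3.65625 - 0.5 = 2.7508

2.7508


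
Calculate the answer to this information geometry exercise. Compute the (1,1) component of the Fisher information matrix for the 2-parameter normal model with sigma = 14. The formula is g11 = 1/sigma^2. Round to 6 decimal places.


For the 2-parameter normal family, the Fisher metric has:
  g11 = 1/sigma^2, g22 = 2/sigma^2.
sigma = 14, sigma^2 = 196.
g11 = 0.005102

0.005102


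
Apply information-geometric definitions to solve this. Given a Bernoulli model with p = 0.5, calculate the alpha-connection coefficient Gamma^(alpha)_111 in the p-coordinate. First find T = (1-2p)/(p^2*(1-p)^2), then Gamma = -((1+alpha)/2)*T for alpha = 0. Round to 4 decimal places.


Skewness (Amari-Chentsov) tensor: T = (1-2p)/(p^2*(1-p)^2).
p = 0.5, 1-2p = 0.0, p^2 = 0.25, (1-p)^2 = 0.25.
T = 0.0/(0.25 * 0.25) = 0.0.
In the p-coordinate, Gamma^(alpha) = Gamma^(0) - (alpha/2)*T with Gamma^(0) = (1/2)*g'(p) = -T/2,
so Gamma^(alpha) = -((1+alpha)/2)*T.
alpha = 0, -(1+alpha)/2 = -0.5.
Gamma = -0.5 * 0.0 = 0.0000

0.0000


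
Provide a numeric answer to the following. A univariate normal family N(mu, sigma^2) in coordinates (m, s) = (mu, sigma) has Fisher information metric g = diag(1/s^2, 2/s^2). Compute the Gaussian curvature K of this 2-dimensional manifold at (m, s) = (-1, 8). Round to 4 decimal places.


The metric has the form g = (A dm^2 + B ds^2)/s^2 with A = 1, B = 2.
Substitute u = sqrt(A/B)*m: g = B*(du^2 + ds^2)/s^2, i.e. B times the
Poincare upper half-plane metric, which has constant Gaussian curvature -1.
Scaling a 2D metric by a constant c divides the Gaussian curvature by c,
so K = -1/B = -1/(2) = -0.5000 everywhere (the point (m, s) = (-1, 8) is irrelevant:
the curvature is constant).
The requested Gaussian curvature is K = -0.5000.

-0.5000


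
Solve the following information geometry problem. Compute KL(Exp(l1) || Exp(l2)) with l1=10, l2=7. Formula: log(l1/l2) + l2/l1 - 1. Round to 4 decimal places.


KL divergence for exponential family:
KL = log(l1/l2) + l2/l1 - 1.
log(10/7) = 0.356675.
7/10 = 0.7.
KL = 0.356675 + 0.7 - 1 = 0.0567

0.0567
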